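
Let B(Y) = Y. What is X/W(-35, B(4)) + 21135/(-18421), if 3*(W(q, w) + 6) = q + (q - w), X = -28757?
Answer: 1587253671/1694732 ≈ 936.58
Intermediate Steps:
W(q, w) = -6 - w/3 + 2*q/3 (W(q, w) = -6 + (q + (q - w))/3 = -6 + (-w + 2*q)/3 = -6 + (-w/3 + 2*q/3) = -6 - w/3 + 2*q/3)
X/W(-35, B(4)) + 21135/(-18421) = -28757/(-6 - 1/3*4 + (2/3)*(-35)) + 21135/(-18421) = -28757/(-6 - 4/3 - 70/3) + 21135*(-1/18421) = -28757/(-92/3) - 21135/18421 = -28757*(-3/92) - 21135/18421 = 86271/92 - 21135/18421 = 1587253671/1694732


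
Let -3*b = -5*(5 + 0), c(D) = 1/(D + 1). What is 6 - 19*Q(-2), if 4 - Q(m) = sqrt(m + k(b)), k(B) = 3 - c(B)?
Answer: -70 + 95*sqrt(7)/14 ≈ -52.047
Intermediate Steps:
c(D) = 1/(1 + D)
b = 25/3 (b = -(-5)*(5 + 0)/3 = -(-5)*5/3 = -1/3*(-25) = 25/3 ≈ 8.3333)
k(B) = 3 - 1/(1 + B)
Q(m) = 4 - sqrt(81/28 + m) (Q(m) = 4 - sqrt(m + (2 + 3*(25/3))/(1 + 25/3)) = 4 - sqrt(m + (2 + 25)/(28/3)) = 4 - sqrt(m + (3/28)*27) = 4 - sqrt(m + 81/28) = 4 - sqrt(81/28 + m))
6 - 19*Q(-2) = 6 - 19*(4 - sqrt(567 + 196*(-2))/14) = 6 - 19*(4 - sqrt(567 - 392)/14) = 6 - 19*(4 - 5*sqrt(7)/14) = 6 + (-76 + 95*sqrt(7)/14) = -70 + 95*sqrt(7)/14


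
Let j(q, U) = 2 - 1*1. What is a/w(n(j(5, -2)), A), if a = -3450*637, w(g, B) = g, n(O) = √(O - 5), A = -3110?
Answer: 1098825*I ≈ 1.0988e+6*I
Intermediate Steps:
j(q, U) = 1 (j(q, U) = 2 - 1 = 1)
n(O) = √(-5 + O)
a = -2197650
a/w(n(j(5, -2)), A) = -2197650/√(-5 + 1) = -2197650*(-I/2) = -(-1098825)*I = 1098825*I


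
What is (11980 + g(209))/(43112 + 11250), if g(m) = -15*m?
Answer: 8845/54362 ≈ 0.16271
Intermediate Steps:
(11980 + g(209))/(43112 + 11250) = (11980 - 15*209)/(43112 + 11250) = (11980 - 3135)/54362 = 8845*(1/54362) = 8845/54362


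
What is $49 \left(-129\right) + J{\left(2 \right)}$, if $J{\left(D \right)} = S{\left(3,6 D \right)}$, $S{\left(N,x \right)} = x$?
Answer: $-6309$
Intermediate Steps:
$J{\left(D \right)} = 6 D$
$49 \left(-129\right) + J{\left(2 \right)} = 49 \left(-129\right) + 6 \cdot 2 = -6321 + 12 = -6309$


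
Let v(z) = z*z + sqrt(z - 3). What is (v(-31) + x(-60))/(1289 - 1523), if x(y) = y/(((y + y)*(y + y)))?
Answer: -230639/56160 - I*sqrt(34)/234 ≈ -4.1068 - 0.024919*I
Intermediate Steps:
v(z) = z**2 + sqrt(-3 + z)
x(y) = 1/(4*y) (x(y) = y/(((2*y)*(2*y))) = y/((4*y**2)) = y*(1/(4*y**2)) = 1/(4*y))
(v(-31) + x(-60))/(1289 - 1523) = (((-31)**2 + sqrt(-3 - 31)) + (1/4)/(-60))/(1289 - 1523) = ((961 + sqrt(-34)) + (1/4)*(-1/60))/(-234) = ((961 + I*sqrt(34)) - 1/240)*(-1/234) = (230639/240 + I*sqrt(34))*(-1/234) = -230639/56160 - I*sqrt(34)/234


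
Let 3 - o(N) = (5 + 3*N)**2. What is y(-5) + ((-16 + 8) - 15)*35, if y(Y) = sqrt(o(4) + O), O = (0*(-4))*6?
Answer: -805 + I*sqrt(286) ≈ -805.0 + 16.912*I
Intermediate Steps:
O = 0 (O = 0*6 = 0)
o(N) = 3 - (5 + 3*N)**2
y(Y) = I*sqrt(286) (y(Y) = sqrt((3 - (5 + 3*4)**2) + 0) = sqrt((3 - (5 + 12)**2) + 0) = sqrt((3 - 1*17**2) + 0) = sqrt((3 - 1*289) + 0) = sqrt((3 - 289) + 0) = sqrt(-286 + 0) = sqrt(-286) = I*sqrt(286))
y(-5) + ((-16 + 8) - 15)*35 = I*sqrt(286) + ((-16 + 8) - 15)*35 = I*sqrt(286) + (-8 - 15)*35 = I*sqrt(286) - 23*35 = I*sqrt(286) - 805 = -805 + I*sqrt(286)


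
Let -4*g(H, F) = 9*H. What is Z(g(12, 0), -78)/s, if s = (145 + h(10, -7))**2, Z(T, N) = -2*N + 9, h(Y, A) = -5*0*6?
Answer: 33/4205 ≈ 0.0078478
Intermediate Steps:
h(Y, A) = 0 (h(Y, A) = 0*6 = 0)
g(H, F) = -9*H/4
Z(T, N) = 9 - 2*N
s = 21025 (s = (145 + 0)**2 = 145**2 = 21025)
Z(g(12, 0), -78)/s = (9 - 2*(-78))/21025 = (9 + 156)*(1/21025) = 165*(1/21025) = 33/4205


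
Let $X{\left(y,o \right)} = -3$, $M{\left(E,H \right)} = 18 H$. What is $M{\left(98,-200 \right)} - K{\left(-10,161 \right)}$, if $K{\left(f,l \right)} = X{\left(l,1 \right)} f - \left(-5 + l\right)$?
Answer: $-3474$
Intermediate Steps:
$K{\left(f,l \right)} = 5 - l - 3 f$ ($K{\left(f,l \right)} = - 3 f - \left(-5 + l\right) = 5 - l - 3 f$)
$M{\left(98,-200 \right)} - K{\left(-10,161 \right)} = 18 \left(-200\right) - \left(5 - 161 - -30\right) = -3600 - \left(5 - 161 + 30\right) = -3600 - -126 = -3600 + 126 = -3474$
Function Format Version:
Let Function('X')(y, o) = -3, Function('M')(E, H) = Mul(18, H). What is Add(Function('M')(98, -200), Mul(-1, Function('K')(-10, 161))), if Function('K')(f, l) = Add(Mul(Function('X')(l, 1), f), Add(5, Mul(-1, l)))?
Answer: -3474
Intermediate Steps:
Function('K')(f, l) = Add(5, Mul(-1, l), Mul(-3, f)) (Function('K')(f, l) = Add(Mul(-3, f), Add(5, Mul(-1, l))) = Add(5, Mul(-1, l), Mul(-3, f)))
Add(Function('M')(98, -200), Mul(-1, Function('K')(-10, 161))) = Add(Mul(18, -200), Mul(-1, Add(5, Mul(-1, 161), Mul(-3, -10)))) = Add(-3600, Mul(-1, Add(5, -161, 30))) = Add(-3600, Mul(-1, -126)) = Add(-3600, 126) = -3474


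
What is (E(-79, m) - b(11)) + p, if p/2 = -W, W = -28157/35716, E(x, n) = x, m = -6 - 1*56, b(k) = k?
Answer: -1579063/17858 ≈ -88.423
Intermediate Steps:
m = -62 (m = -6 - 56 = -62)
W = -28157/35716 (W = -28157*1/35716 = -28157/35716 ≈ -0.78836)
p = 28157/17858 (p = 2*(-1*(-28157/35716)) = 2*(28157/35716) = 28157/17858 ≈ 1.5767)
(E(-79, m) - b(11)) + p = (-79 - 1*11) + 28157/17858 = (-79 - 11) + 28157/17858 = -90 + 28157/17858 = -1579063/17858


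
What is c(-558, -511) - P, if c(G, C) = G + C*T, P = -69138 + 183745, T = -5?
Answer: -112610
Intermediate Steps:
P = 114607
c(G, C) = G - 5*C (c(G, C) = G + C*(-5) = G - 5*C)
c(-558, -511) - P = (-558 - 5*(-511)) - 1*114607 = (-558 + 2555) - 114607 = 1997 - 114607 = -112610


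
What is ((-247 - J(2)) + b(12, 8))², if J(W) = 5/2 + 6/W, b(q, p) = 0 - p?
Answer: 271441/4 ≈ 67860.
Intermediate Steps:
b(q, p) = -p
J(W) = 5/2 + 6/W (J(W) = 5*(½) + 6/W = 5/2 + 6/W)
((-247 - J(2)) + b(12, 8))² = ((-247 - (5/2 + 6/2)) - 1*8)² = ((-247 - (5/2 + 6*(½))) - 8)² = ((-247 - (5/2 + 3)) - 8)² = ((-247 - 1*11/2) - 8)² = ((-247 - 11/2) - 8)² = (-505/2 - 8)² = (-521/2)² = 271441/4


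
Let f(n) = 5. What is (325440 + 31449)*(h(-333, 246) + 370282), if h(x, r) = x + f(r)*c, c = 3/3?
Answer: 132032513106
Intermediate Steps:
c = 1 (c = 3*(⅓) = 1)
h(x, r) = 5 + x (h(x, r) = x + 5*1 = x + 5 = 5 + x)
(325440 + 31449)*(h(-333, 246) + 370282) = (325440 + 31449)*((5 - 333) + 370282) = 356889*(-328 + 370282) = 356889*369954 = 132032513106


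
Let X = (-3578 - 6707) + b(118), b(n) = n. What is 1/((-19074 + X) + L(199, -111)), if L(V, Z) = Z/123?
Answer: -41/1198918 ≈ -3.4198e-5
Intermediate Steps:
L(V, Z) = Z/123 (L(V, Z) = Z*(1/123) = Z/123)
X = -10167 (X = (-3578 - 6707) + 118 = -10285 + 118 = -10167)
1/((-19074 + X) + L(199, -111)) = 1/((-19074 - 10167) + (1/123)*(-111)) = 1/(-29241 - 37/41) = 1/(-1198918/41) = -41/1198918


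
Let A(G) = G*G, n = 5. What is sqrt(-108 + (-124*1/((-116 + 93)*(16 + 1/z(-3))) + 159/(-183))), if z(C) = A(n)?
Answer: I*sqrt(34353013454329)/562603 ≈ 10.418*I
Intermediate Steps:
A(G) = G**2
z(C) = 25 (z(C) = 5**2 = 25)
sqrt(-108 + (-124*1/((-116 + 93)*(16 + 1/z(-3))) + 159/(-183))) = sqrt(-108 + (-124*1/((-116 + 93)*(16 + 1/25)) + 159/(-183))) = sqrt(-108 + (-124*(-1/(23*(16 + 1/25))) + 159*(-1/183))) = sqrt(-108 + (-124/((401/25)*(-23)) - 53/61)) = sqrt(-108 + (-124/(-9223/25) - 53/61)) = sqrt(-108 + (-124*(-25/9223) - 53/61)) = sqrt(-108 + (3100/9223 - 53/61)) = sqrt(-108 - 299719/562603) = sqrt(-61060843/562603) = I*sqrt(34353013454329)/562603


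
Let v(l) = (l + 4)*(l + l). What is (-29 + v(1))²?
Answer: 361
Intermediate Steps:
v(l) = 2*l*(4 + l) (v(l) = (4 + l)*(2*l) = 2*l*(4 + l))
(-29 + v(1))² = (-29 + 2*1*(4 + 1))² = (-29 + 2*1*5)² = (-29 + 10)² = (-19)² = 361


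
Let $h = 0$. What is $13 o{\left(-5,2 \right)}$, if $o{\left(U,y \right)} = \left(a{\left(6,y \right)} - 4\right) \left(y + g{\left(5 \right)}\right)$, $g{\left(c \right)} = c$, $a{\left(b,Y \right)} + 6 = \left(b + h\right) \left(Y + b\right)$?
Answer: $3458$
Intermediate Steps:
$a{\left(b,Y \right)} = -6 + b \left(Y + b\right)$ ($a{\left(b,Y \right)} = -6 + \left(b + 0\right) \left(Y + b\right) = -6 + b \left(Y + b\right)$)
$o{\left(U,y \right)} = \left(5 + y\right) \left(26 + 6 y\right)$ ($o{\left(U,y \right)} = \left(\left(-6 + 6^{2} + y 6\right) - 4\right) \left(y + 5\right) = \left(\left(-6 + 36 + 6 y\right) - 4\right) \left(5 + y\right) = \left(\left(30 + 6 y\right) - 4\right) \left(5 + y\right) = \left(26 + 6 y\right) \left(5 + y\right) = \left(5 + y\right) \left(26 + 6 y\right)$)
$13 o{\left(-5,2 \right)} = 13 \left(130 + 6 \cdot 2^{2} + 56 \cdot 2\right) = 13 \left(130 + 6 \cdot 4 + 112\right) = 13 \left(130 + 24 + 112\right) = 13 \cdot 266 = 3458$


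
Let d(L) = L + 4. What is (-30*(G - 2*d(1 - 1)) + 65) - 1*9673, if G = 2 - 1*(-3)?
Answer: -9518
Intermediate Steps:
d(L) = 4 + L
G = 5 (G = 2 + 3 = 5)
(-30*(G - 2*d(1 - 1)) + 65) - 1*9673 = (-30*(5 - 2*(4 + (1 - 1))) + 65) - 1*9673 = (-30*(5 - 2*(4 + 0)) + 65) - 9673 = (-30*(5 - 2*4) + 65) - 9673 = (-30*(5 - 8) + 65) - 9673 = (-30*(-3) + 65) - 9673 = (90 + 65) - 9673 = 155 - 9673 = -9518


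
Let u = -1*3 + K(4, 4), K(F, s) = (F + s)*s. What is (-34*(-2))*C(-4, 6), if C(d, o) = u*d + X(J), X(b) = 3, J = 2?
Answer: -7684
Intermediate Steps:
K(F, s) = s*(F + s)
u = 29 (u = -1*3 + 4*(4 + 4) = -3 + 4*8 = -3 + 32 = 29)
C(d, o) = 3 + 29*d (C(d, o) = 29*d + 3 = 3 + 29*d)
(-34*(-2))*C(-4, 6) = (-34*(-2))*(3 + 29*(-4)) = 68*(3 - 116) = 68*(-113) = -7684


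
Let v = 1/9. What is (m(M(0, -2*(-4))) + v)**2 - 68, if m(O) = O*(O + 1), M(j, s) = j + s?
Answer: 415693/81 ≈ 5132.0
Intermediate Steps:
m(O) = O*(1 + O)
v = 1/9 ≈ 0.11111
(m(M(0, -2*(-4))) + v)**2 - 68 = ((0 - 2*(-4))*(1 + (0 - 2*(-4))) + 1/9)**2 - 68 = ((0 + 8)*(1 + (0 + 8)) + 1/9)**2 - 68 = (8*(1 + 8) + 1/9)**2 - 68 = (8*9 + 1/9)**2 - 68 = (72 + 1/9)**2 - 68 = (649/9)**2 - 68 = 421201/81 - 68 = 415693/81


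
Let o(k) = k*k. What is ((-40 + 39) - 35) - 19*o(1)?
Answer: -55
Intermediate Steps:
o(k) = k**2
((-40 + 39) - 35) - 19*o(1) = ((-40 + 39) - 35) - 19*1**2 = (-1 - 35) - 19*1 = -36 - 19 = -55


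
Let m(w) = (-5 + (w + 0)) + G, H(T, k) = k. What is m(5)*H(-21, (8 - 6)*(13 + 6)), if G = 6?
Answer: 228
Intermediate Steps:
m(w) = 1 + w (m(w) = (-5 + (w + 0)) + 6 = (-5 + w) + 6 = 1 + w)
m(5)*H(-21, (8 - 6)*(13 + 6)) = (1 + 5)*((8 - 6)*(13 + 6)) = 6*(2*19) = 6*38 = 228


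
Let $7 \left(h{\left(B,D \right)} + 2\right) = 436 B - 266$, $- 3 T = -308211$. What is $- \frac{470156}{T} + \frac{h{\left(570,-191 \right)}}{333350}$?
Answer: $- \frac{107158208532}{23973165265} \approx -4.4699$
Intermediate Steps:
$T = 102737$ ($T = \left(- \frac{1}{3}\right) \left(-308211\right) = 102737$)
$h{\left(B,D \right)} = -40 + \frac{436 B}{7}$ ($h{\left(B,D \right)} = -2 + \frac{436 B - 266}{7} = -2 + \frac{-266 + 436 B}{7} = -2 + \left(-38 + \frac{436 B}{7}\right) = -40 + \frac{436 B}{7}$)
$- \frac{470156}{T} + \frac{h{\left(570,-191 \right)}}{333350} = - \frac{470156}{102737} + \frac{-40 + \frac{436}{7} \cdot 570}{333350} = \left(-470156\right) \frac{1}{102737} + \left(-40 + \frac{248520}{7}\right) \frac{1}{333350} = - \frac{470156}{102737} + \frac{248240}{7} \cdot \frac{1}{333350} = - \frac{470156}{102737} + \frac{24824}{233345} = - \frac{107158208532}{23973165265}$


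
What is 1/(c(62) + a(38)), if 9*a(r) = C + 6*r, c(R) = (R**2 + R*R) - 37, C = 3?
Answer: 3/23030 ≈ 0.00013026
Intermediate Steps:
c(R) = -37 + 2*R**2 (c(R) = (R**2 + R**2) - 37 = 2*R**2 - 37 = -37 + 2*R**2)
a(r) = 1/3 + 2*r/3 (a(r) = (3 + 6*r)/9 = 1/3 + 2*r/3)
1/(c(62) + a(38)) = 1/((-37 + 2*62**2) + (1/3 + (2/3)*38)) = 1/((-37 + 2*3844) + (1/3 + 76/3)) = 1/((-37 + 7688) + 77/3) = 1/(7651 + 77/3) = 1/(23030/3) = 3/23030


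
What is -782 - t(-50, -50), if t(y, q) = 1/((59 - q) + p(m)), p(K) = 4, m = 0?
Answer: -88367/113 ≈ -782.01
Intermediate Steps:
t(y, q) = 1/(63 - q) (t(y, q) = 1/((59 - q) + 4) = 1/(63 - q))
-782 - t(-50, -50) = -782 - 1/(63 - 1*(-50)) = -782 - 1/(63 + 50) = -782 - 1/113 = -88367/113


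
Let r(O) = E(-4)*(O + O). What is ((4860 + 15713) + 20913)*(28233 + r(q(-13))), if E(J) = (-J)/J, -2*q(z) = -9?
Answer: 1170900864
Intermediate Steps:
q(z) = 9/2 (q(z) = -½*(-9) = 9/2)
E(J) = -1
r(O) = -2*O (r(O) = -(O + O) = -2*O)
((4860 + 15713) + 20913)*(28233 + r(q(-13))) = ((4860 + 15713) + 20913)*(28233 - 2*9/2) = (20573 + 20913)*(28233 - 9) = 41486*28224 = 1170900864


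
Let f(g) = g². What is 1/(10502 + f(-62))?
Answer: 1/14346 ≈ 6.9706e-5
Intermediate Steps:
1/(10502 + f(-62)) = 1/(10502 + (-62)²) = 1/(10502 + 3844) = 1/14346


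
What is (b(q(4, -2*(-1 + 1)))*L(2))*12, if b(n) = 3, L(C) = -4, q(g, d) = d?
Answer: -144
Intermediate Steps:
(b(q(4, -2*(-1 + 1)))*L(2))*12 = (3*(-4))*12 = -12*12 = -144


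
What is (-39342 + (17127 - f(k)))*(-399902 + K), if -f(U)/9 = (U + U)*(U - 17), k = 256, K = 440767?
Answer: 44097298905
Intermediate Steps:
f(U) = -18*U*(-17 + U) (f(U) = -9*(U + U)*(U - 17) = -9*2*U*(-17 + U) = -18*U*(-17 + U))
(-39342 + (17127 - f(k)))*(-399902 + K) = (-39342 + (17127 - 18*256*(17 - 1*256)))*(-399902 + 440767) = (-39342 + (17127 - 18*256*(17 - 256)))*40865 = (-39342 + (17127 - 18*256*(-239)))*40865 = (-39342 + (17127 - 1*(-1101312)))*40865 = (-39342 + (17127 + 1101312))*40865 = (-39342 + 1118439)*40865 = 1079097*40865 = 44097298905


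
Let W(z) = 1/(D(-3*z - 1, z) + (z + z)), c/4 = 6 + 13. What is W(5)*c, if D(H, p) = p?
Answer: 76/15 ≈ 5.0667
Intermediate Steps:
c = 76 (c = 4*(6 + 13) = 4*19 = 76)
W(z) = 1/(3*z) (W(z) = 1/(z + (z + z)) = 1/(z + 2*z) = 1/(3*z))
W(5)*c = ((⅓)/5)*76 = ((⅓)*(⅕))*76 = (1/15)*76 = 76/15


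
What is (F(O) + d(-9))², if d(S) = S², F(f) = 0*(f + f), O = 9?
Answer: 6561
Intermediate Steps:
F(f) = 0 (F(f) = 0*(2*f) = 0)
(F(O) + d(-9))² = (0 + (-9)²)² = (0 + 81)² = 81² = 6561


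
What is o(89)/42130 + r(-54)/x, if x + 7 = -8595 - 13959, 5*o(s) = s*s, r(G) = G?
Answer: 17280071/432043150 ≈ 0.039996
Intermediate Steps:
o(s) = s²/5 (o(s) = (s*s)/5 = s²/5)
x = -22561 (x = -7 + (-8595 - 13959) = -7 - 22554 = -22561)
o(89)/42130 + r(-54)/x = ((⅕)*89²)/42130 - 54/(-22561) = ((⅕)*7921)*(1/42130) - 54*(-1/22561) = (7921/5)*(1/42130) + 54/22561 = 7921/210650 + 54/22561 = 17280071/432043150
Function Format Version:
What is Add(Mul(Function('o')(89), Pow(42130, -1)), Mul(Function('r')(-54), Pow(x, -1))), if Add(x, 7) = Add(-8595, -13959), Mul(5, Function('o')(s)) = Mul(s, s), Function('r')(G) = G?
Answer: Rational(17280071, 432043150) ≈ 0.039996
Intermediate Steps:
Function('o')(s) = Mul(Rational(1, 5), Pow(s, 2)) (Function('o')(s) = Mul(Rational(1, 5), Mul(s, s)) = Mul(Rational(1, 5), Pow(s, 2)))
x = -22561 (x = Add(-7, Add(-8595, -13959)) = Add(-7, -22554) = -22561)
Add(Mul(Function('o')(89), Pow(42130, -1)), Mul(Function('r')(-54), Pow(x, -1))) = Add(Mul(Mul(Rational(1, 5), Pow(89, 2)), Pow(42130, -1)), Mul(-54, Pow(-22561, -1))) = Add(Mul(Mul(Rational(1, 5), 7921), Rational(1, 42130)), Mul(-54, Rational(-1, 22561))) = Add(Mul(Rational(7921, 5), Rational(1, 42130)), Rational(54, 22561)) = Add(Rational(7921, 210650), Rational(54, 22561)) = Rational(17280071, 432043150)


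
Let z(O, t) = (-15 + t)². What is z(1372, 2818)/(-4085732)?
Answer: -7856809/4085732 ≈ -1.9230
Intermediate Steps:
z(1372, 2818)/(-4085732) = (-15 + 2818)²/(-4085732) = 2803²*(-1/4085732) = 7856809*(-1/4085732) = -7856809/4085732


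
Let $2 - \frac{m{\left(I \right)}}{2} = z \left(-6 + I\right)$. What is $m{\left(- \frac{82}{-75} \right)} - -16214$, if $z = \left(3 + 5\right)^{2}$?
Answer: $\frac{1263454}{75} \approx 16846.0$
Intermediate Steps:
$z = 64$ ($z = 8^{2} = 64$)
$m{\left(I \right)} = 772 - 128 I$ ($m{\left(I \right)} = 4 - 2 \cdot 64 \left(-6 + I\right) = 4 - 2 \left(-384 + 64 I\right) = 4 - \left(-768 + 128 I\right) = 772 - 128 I$)
$m{\left(- \frac{82}{-75} \right)} - -16214 = \left(772 - 128 \left(- \frac{82}{-75}\right)\right) - -16214 = \left(772 - 128 \left(\left(-82\right) \left(- \frac{1}{75}\right)\right)\right) + 16214 = \left(772 - \frac{10496}{75}\right) + 16214 = \frac{47404}{75} + 16214 = \frac{1263454}{75}$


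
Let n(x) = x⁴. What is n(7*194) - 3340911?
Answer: 3400937517985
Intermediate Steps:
n(7*194) - 3340911 = (7*194)⁴ - 3340911 = 1358⁴ - 3340911 = 3400940858896 - 3340911 = 3400937517985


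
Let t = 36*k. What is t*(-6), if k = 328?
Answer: -70848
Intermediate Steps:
t = 11808 (t = 36*328 = 11808)
t*(-6) = 11808*(-6) = -70848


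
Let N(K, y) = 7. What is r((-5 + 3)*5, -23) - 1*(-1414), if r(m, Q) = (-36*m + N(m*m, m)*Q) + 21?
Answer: 1634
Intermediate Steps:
r(m, Q) = 21 - 36*m + 7*Q (r(m, Q) = (-36*m + 7*Q) + 21 = 21 - 36*m + 7*Q)
r((-5 + 3)*5, -23) - 1*(-1414) = (21 - 36*(-5 + 3)*5 + 7*(-23)) - 1*(-1414) = (21 - (-72)*5 - 161) + 1414 = (21 - 36*(-10) - 161) + 1414 = (21 + 360 - 161) + 1414 = 220 + 1414 = 1634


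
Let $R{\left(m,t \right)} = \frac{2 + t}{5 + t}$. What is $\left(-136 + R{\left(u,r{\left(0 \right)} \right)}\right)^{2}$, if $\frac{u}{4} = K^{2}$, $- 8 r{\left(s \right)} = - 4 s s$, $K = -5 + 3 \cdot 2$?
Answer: $\frac{459684}{25} \approx 18387.0$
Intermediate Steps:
$K = 1$ ($K = -5 + 6 = 1$)
$r{\left(s \right)} = \frac{s^{2}}{2}$ ($r{\left(s \right)} = - \frac{- 4 s s}{8} = - \frac{\left(-4\right) s^{2}}{8} = \frac{s^{2}}{2}$)
$u = 4$ ($u = 4 \cdot 1^{2} = 4 \cdot 1 = 4$)
$R{\left(m,t \right)} = \frac{2 + t}{5 + t}$
$\left(-136 + R{\left(u,r{\left(0 \right)} \right)}\right)^{2} = \left(-136 + \frac{2 + \frac{0^{2}}{2}}{5 + \frac{0^{2}}{2}}\right)^{2} = \left(-136 + \frac{2 + \frac{1}{2} \cdot 0}{5 + \frac{1}{2} \cdot 0}\right)^{2} = \left(-136 + \frac{2 + 0}{5 + 0}\right)^{2} = \left(-136 + \frac{1}{5} \cdot 2\right)^{2} = \left(-136 + \frac{2}{5}\right)^{2} = \left(- \frac{678}{5}\right)^{2} = \frac{459684}{25}$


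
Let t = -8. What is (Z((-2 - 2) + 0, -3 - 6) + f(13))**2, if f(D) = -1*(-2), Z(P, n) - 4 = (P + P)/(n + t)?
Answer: 12100/289 ≈ 41.869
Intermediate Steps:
Z(P, n) = 4 + 2*P/(-8 + n) (Z(P, n) = 4 + (P + P)/(n - 8) = 4 + (2*P)/(-8 + n) = 4 + 2*P/(-8 + n))
f(D) = 2
(Z((-2 - 2) + 0, -3 - 6) + f(13))**2 = (2*(-16 + ((-2 - 2) + 0) + 2*(-3 - 6))/(-8 + (-3 - 6)) + 2)**2 = (2*(-16 + (-4 + 0) + 2*(-9))/(-8 - 9) + 2)**2 = (2*(-16 - 4 - 18)/(-17) + 2)**2 = (2*(-1/17)*(-38) + 2)**2 = (76/17 + 2)**2 = (110/17)**2 = 12100/289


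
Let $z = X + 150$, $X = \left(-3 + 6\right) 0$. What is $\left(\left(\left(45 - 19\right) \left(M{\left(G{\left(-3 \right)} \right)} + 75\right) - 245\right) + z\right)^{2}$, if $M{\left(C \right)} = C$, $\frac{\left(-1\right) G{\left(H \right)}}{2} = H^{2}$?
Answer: $1923769$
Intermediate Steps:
$G{\left(H \right)} = - 2 H^{2}$
$X = 0$ ($X = 3 \cdot 0 = 0$)
$z = 150$ ($z = 0 + 150 = 150$)
$\left(\left(\left(45 - 19\right) \left(M{\left(G{\left(-3 \right)} \right)} + 75\right) - 245\right) + z\right)^{2} = \left(\left(\left(45 - 19\right) \left(- 2 \left(-3\right)^{2} + 75\right) - 245\right) + 150\right)^{2} = \left(\left(26 \left(\left(-2\right) 9 + 75\right) - 245\right) + 150\right)^{2} = \left(\left(26 \left(-18 + 75\right) - 245\right) + 150\right)^{2} = \left(\left(26 \cdot 57 - 245\right) + 150\right)^{2} = \left(\left(1482 - 245\right) + 150\right)^{2} = \left(1237 + 150\right)^{2} = 1387^{2} = 1923769$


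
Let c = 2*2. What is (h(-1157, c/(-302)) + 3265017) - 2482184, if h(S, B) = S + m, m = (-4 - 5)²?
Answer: 781757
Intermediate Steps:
c = 4
m = 81 (m = (-9)² = 81)
h(S, B) = 81 + S (h(S, B) = S + 81 = 81 + S)
(h(-1157, c/(-302)) + 3265017) - 2482184 = ((81 - 1157) + 3265017) - 2482184 = (-1076 + 3265017) - 2482184 = 3263941 - 2482184 = 781757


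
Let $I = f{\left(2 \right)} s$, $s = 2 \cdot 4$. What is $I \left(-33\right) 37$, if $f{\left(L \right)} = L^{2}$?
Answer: $-39072$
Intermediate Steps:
$s = 8$
$I = 32$ ($I = 2^{2} \cdot 8 = 4 \cdot 8 = 32$)
$I \left(-33\right) 37 = 32 \left(-33\right) 37 = \left(-1056\right) 37 = -39072$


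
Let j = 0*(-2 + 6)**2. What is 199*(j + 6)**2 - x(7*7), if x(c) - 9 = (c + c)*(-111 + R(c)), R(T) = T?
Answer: 13231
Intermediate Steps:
j = 0 (j = 0*4**2 = 0*16 = 0)
x(c) = 9 + 2*c*(-111 + c) (x(c) = 9 + (c + c)*(-111 + c) = 9 + (2*c)*(-111 + c) = 9 + 2*c*(-111 + c))
199*(j + 6)**2 - x(7*7) = 199*(0 + 6)**2 - (9 - 1554*7 + 2*(7*7)**2) = 199*6**2 - (9 - 222*49 + 2*49**2) = 199*36 - (9 - 10878 + 2*2401) = 7164 - (9 - 10878 + 4802) = 7164 - 1*(-6067) = 7164 + 6067 = 13231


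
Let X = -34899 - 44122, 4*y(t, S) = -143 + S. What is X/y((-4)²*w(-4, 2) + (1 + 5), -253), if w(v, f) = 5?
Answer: 79021/99 ≈ 798.19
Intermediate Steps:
y(t, S) = -143/4 + S/4 (y(t, S) = (-143 + S)/4 = -143/4 + S/4)
X = -79021
X/y((-4)²*w(-4, 2) + (1 + 5), -253) = -79021/(-143/4 + (¼)*(-253)) = -79021/(-143/4 - 253/4) = -79021/(-99) = -79021*(-1/99) = 79021/99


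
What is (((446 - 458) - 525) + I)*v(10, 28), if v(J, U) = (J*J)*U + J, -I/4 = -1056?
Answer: 10360470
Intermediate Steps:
I = 4224 (I = -4*(-1056) = 4224)
v(J, U) = J + U*J² (v(J, U) = J²*U + J = U*J² + J = J + U*J²)
(((446 - 458) - 525) + I)*v(10, 28) = (((446 - 458) - 525) + 4224)*(10*(1 + 10*28)) = ((-12 - 525) + 4224)*(10*(1 + 280)) = (-537 + 4224)*(10*281) = 3687*2810 = 10360470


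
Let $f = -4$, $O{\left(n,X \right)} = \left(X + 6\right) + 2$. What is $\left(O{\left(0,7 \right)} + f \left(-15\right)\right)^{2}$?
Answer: $5625$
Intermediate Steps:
$O{\left(n,X \right)} = 8 + X$ ($O{\left(n,X \right)} = \left(6 + X\right) + 2 = 8 + X$)
$\left(O{\left(0,7 \right)} + f \left(-15\right)\right)^{2} = \left(\left(8 + 7\right) - -60\right)^{2} = \left(15 + 60\right)^{2} = 75^{2} = 5625$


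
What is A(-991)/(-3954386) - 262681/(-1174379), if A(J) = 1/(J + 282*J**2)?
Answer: 287675306231593800587/1286122096599884556194 ≈ 0.22368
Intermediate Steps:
A(-991)/(-3954386) - 262681/(-1174379) = (1/((-991)*(1 + 282*(-991))))/(-3954386) - 262681/(-1174379) = -1/(991*(1 - 279462))*(-1/3954386) - 262681*(-1/1174379) = -1/991/(-279461)*(-1/3954386) + 262681/1174379 = -1/991*(-1/279461)*(-1/3954386) + 262681/1174379 = (1/276945851)*(-1/3954386) + 262681/1174379 = -1/1095150795952486 + 262681/1174379 = 287675306231593800587/1286122096599884556194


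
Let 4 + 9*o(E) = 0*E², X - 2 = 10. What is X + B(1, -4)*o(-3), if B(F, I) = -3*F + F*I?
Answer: 136/9 ≈ 15.111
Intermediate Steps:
X = 12 (X = 2 + 10 = 12)
o(E) = -4/9 (o(E) = -4/9 + (0*E²)/9 = -4/9 + (⅑)*0 = -4/9 + 0 = -4/9)
X + B(1, -4)*o(-3) = 12 + (1*(-3 - 4))*(-4/9) = 12 + (1*(-7))*(-4/9) = 12 - 7*(-4/9) = 12 + 28/9 = 136/9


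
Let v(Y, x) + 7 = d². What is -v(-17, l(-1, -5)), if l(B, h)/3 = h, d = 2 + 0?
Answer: 3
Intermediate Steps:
d = 2
l(B, h) = 3*h
v(Y, x) = -3 (v(Y, x) = -7 + 2² = -7 + 4 = -3)
-v(-17, l(-1, -5)) = -1*(-3) = 3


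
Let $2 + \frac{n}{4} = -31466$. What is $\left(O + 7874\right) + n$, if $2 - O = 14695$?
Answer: $-132691$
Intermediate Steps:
$O = -14693$ ($O = 2 - 14695 = -14693$)
$n = -125872$ ($n = -8 + 4 \left(-31466\right) = -8 - 125864 = -125872$)
$\left(O + 7874\right) + n = \left(-14693 + 7874\right) - 125872 = -6819 - 125872 = -132691$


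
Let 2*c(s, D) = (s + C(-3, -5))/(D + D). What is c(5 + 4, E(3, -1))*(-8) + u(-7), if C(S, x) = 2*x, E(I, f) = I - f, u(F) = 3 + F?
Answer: -7/2 ≈ -3.5000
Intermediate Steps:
c(s, D) = (-10 + s)/(4*D) (c(s, D) = ((s + 2*(-5))/(D + D))/2 = ((s - 10)/((2*D)))/2 = ((-10 + s)*(1/(2*D)))/2 = ((-10 + s)/(2*D))/2 = (-10 + s)/(4*D))
c(5 + 4, E(3, -1))*(-8) + u(-7) = ((-10 + (5 + 4))/(4*(3 - 1*(-1))))*(-8) + (3 - 7) = ((-10 + 9)/(4*(3 + 1)))*(-8) - 4 = ((1/4)*(-1)/4)*(-8) - 4 = ((1/4)*(1/4)*(-1))*(-8) - 4 = -1/16*(-8) - 4 = 1/2 - 4 = -7/2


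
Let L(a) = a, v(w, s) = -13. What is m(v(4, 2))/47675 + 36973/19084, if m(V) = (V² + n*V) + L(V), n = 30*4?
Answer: 1735893839/909829700 ≈ 1.9079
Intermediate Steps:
n = 120
m(V) = V² + 121*V (m(V) = (V² + 120*V) + V = V² + 121*V)
m(v(4, 2))/47675 + 36973/19084 = -13*(121 - 13)/47675 + 36973/19084 = -13*108*(1/47675) + 36973*(1/19084) = -1404*1/47675 + 36973/19084 = -1404/47675 + 36973/19084 = 1735893839/909829700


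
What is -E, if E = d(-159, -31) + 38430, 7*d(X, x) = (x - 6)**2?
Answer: -270379/7 ≈ -38626.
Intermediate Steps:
d(X, x) = (-6 + x)**2/7 (d(X, x) = (x - 6)**2/7 = (-6 + x)**2/7)
E = 270379/7 (E = (-6 - 31)**2/7 + 38430 = (1/7)*(-37)**2 + 38430 = (1/7)*1369 + 38430 = 1369/7 + 38430 = 270379/7 ≈ 38626.)
-E = -1*270379/7 = -270379/7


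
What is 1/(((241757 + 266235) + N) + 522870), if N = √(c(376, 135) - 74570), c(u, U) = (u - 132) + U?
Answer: 1030862/1062676537235 - 13*I*√439/1062676537235 ≈ 9.7006e-7 - 2.5632e-10*I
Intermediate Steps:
c(u, U) = -132 + U + u (c(u, U) = (-132 + u) + U = -132 + U + u)
N = 13*I*√439 (N = √((-132 + 135 + 376) - 74570) = √(379 - 74570) = √(-74191) = 13*I*√439 ≈ 272.38*I)
1/(((241757 + 266235) + N) + 522870) = 1/(((241757 + 266235) + 13*I*√439) + 522870) = 1/((507992 + 13*I*√439) + 522870) = 1/(1030862 + 13*I*√439)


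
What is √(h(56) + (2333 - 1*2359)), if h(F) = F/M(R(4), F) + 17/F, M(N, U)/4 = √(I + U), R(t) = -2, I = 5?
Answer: √(-74963266 + 669536*√61)/1708 ≈ 4.8892*I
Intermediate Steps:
M(N, U) = 4*√(5 + U)
h(F) = 17/F + F/(4*√(5 + F)) (h(F) = F/((4*√(5 + F))) + 17/F = F*(1/(4*√(5 + F))) + 17/F = F/(4*√(5 + F)) + 17/F = 17/F + F/(4*√(5 + F)))
√(h(56) + (2333 - 1*2359)) = √((17/56 + (¼)*56/√(5 + 56)) + (2333 - 1*2359)) = √((17*(1/56) + (¼)*56/√61) + (2333 - 2359)) = √((17/56 + (¼)*56*(√61/61)) - 26) = √((17/56 + 14*√61/61) - 26) = √(-1439/56 + 14*√61/61)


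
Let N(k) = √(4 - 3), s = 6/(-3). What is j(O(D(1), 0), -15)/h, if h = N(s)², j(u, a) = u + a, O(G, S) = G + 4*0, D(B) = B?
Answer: -14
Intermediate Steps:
s = -2 (s = 6*(-⅓) = -2)
O(G, S) = G (O(G, S) = G + 0 = G)
j(u, a) = a + u
N(k) = 1 (N(k) = √1 = 1)
h = 1 (h = 1² = 1)
j(O(D(1), 0), -15)/h = (-15 + 1)/1 = -14*1 = -14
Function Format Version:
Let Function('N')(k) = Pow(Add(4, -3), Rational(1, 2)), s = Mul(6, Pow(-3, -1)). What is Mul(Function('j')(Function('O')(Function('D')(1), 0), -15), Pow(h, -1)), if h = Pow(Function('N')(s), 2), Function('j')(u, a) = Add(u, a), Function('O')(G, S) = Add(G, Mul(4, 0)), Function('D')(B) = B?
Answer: -14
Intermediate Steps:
s = -2 (s = Mul(6, Rational(-1, 3)) = -2)
Function('O')(G, S) = G (Function('O')(G, S) = Add(G, 0) = G)
Function('j')(u, a) = Add(a, u)
Function('N')(k) = 1 (Function('N')(k) = Pow(1, Rational(1, 2)) = 1)
h = 1 (h = Pow(1, 2) = 1)
Mul(Function('j')(Function('O')(Function('D')(1), 0), -15), Pow(h, -1)) = Mul(Add(-15, 1), Pow(1, -1)) = Mul(-14, 1) = -14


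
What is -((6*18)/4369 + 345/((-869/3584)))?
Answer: 5402087268/3796661 ≈ 1422.9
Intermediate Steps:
-((6*18)/4369 + 345/((-869/3584))) = -(108*(1/4369) + 345/((-869*1/3584))) = -(108/4369 + 345/(-869/3584)) = -(108/4369 + 345*(-3584/869)) = -(108/4369 - 1236480/869) = -1*(-5402087268/3796661) = 5402087268/3796661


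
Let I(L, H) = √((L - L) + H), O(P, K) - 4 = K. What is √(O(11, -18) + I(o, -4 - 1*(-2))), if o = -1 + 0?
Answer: √(-14 + I*√2) ≈ 0.18874 + 3.7464*I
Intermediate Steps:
O(P, K) = 4 + K
o = -1
I(L, H) = √H (I(L, H) = √(0 + H) = √H)
√(O(11, -18) + I(o, -4 - 1*(-2))) = √((4 - 18) + √(-4 - 1*(-2))) = √(-14 + √(-4 + 2)) = √(-14 + √(-2)) = √(-14 + I*√2)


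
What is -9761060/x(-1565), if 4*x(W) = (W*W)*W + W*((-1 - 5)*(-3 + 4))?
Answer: 7808848/766605547 ≈ 0.010186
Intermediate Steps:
x(W) = -3*W/2 + W³/4 (x(W) = ((W*W)*W + W*((-1 - 5)*(-3 + 4)))/4 = (W²*W + W*(-6*1))/4 = (W³ + W*(-6))/4 = (W³ - 6*W)/4 = -3*W/2 + W³/4)
-9761060/x(-1565) = -9761060*(-4/(1565*(-6 + (-1565)²))) = -9761060*(-4/(1565*(-6 + 2449225))) = -9761060/((¼)*(-1565)*2449219) = -9761060/(-3833027735/4) = -9761060*(-4/3833027735) = 7808848/766605547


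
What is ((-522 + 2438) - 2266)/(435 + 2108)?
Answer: -350/2543 ≈ -0.13763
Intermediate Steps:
((-522 + 2438) - 2266)/(435 + 2108) = (1916 - 2266)/2543 = -350*1/2543 = -350/2543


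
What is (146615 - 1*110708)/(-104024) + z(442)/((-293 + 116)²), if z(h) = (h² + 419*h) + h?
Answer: 38508629693/3258967896 ≈ 11.816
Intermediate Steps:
z(h) = h² + 420*h
(146615 - 1*110708)/(-104024) + z(442)/((-293 + 116)²) = (146615 - 1*110708)/(-104024) + (442*(420 + 442))/((-293 + 116)²) = (146615 - 110708)*(-1/104024) + (442*862)/((-177)²) = 35907*(-1/104024) + 381004/31329 = -35907/104024 + 381004*(1/31329) = -35907/104024 + 381004/31329 = 38508629693/3258967896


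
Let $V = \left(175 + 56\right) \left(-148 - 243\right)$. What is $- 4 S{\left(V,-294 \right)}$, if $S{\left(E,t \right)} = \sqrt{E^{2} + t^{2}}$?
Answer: $- 84 \sqrt{18498797} \approx -3.6129 \cdot 10^{5}$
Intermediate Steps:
$V = -90321$ ($V = 231 \left(-391\right) = -90321$)
$- 4 S{\left(V,-294 \right)} = - 4 \sqrt{\left(-90321\right)^{2} + \left(-294\right)^{2}} = - 4 \sqrt{8157883041 + 86436} = - 4 \sqrt{8157969477} = - 4 \cdot 21 \sqrt{18498797} = - 84 \sqrt{18498797}$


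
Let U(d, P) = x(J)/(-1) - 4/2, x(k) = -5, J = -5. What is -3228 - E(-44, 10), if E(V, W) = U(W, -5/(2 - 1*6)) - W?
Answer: -3221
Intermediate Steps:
U(d, P) = 3 (U(d, P) = -5/(-1) - 4/2 = -5*(-1) - 4*½ = 5 - 2 = 3)
E(V, W) = 3 - W
-3228 - E(-44, 10) = -3228 - (3 - 1*10) = -3228 - (3 - 10) = -3228 - 1*(-7) = -3228 + 7 = -3221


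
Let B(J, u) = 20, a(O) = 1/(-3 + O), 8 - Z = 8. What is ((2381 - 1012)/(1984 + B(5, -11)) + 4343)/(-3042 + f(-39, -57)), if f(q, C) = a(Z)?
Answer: -8704741/6096836 ≈ -1.4277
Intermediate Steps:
Z = 0 (Z = 8 - 1*8 = 8 - 8 = 0)
f(q, C) = -1/3 (f(q, C) = 1/(-3 + 0) = 1/(-3) = -1/3)
((2381 - 1012)/(1984 + B(5, -11)) + 4343)/(-3042 + f(-39, -57)) = ((2381 - 1012)/(1984 + 20) + 4343)/(-3042 - 1/3) = (1369/2004 + 4343)/(-9127/3) = (1369*(1/2004) + 4343)*(-3/9127) = (1369/2004 + 4343)*(-3/9127) = (8704741/2004)*(-3/9127) = -8704741/6096836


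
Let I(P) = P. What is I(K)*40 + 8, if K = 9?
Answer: 368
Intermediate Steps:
I(K)*40 + 8 = 9*40 + 8 = 360 + 8 = 368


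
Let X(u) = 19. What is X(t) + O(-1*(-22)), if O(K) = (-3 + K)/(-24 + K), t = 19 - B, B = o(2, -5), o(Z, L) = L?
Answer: 19/2 ≈ 9.5000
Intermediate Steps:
B = -5
t = 24 (t = 19 - 1*(-5) = 19 + 5 = 24)
O(K) = (-3 + K)/(-24 + K)
X(t) + O(-1*(-22)) = 19 + (-3 - 1*(-22))/(-24 - 1*(-22)) = 19 + (-3 + 22)/(-24 + 22) = 19 + 19/(-2) = 19 - 1/2*19 = 19 - 19/2 = 19/2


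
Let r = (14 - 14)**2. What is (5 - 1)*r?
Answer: 0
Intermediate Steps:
r = 0 (r = 0**2 = 0)
(5 - 1)*r = (5 - 1)*0 = 4*0 = 0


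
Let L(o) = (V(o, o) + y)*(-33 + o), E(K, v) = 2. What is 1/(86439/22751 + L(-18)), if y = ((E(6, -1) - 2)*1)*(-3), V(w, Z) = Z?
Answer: 22751/20971857 ≈ 0.0010848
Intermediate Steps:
y = 0 (y = ((2 - 2)*1)*(-3) = (0*1)*(-3) = 0*(-3) = 0)
L(o) = o*(-33 + o) (L(o) = (o + 0)*(-33 + o) = o*(-33 + o))
1/(86439/22751 + L(-18)) = 1/(86439/22751 - 18*(-33 - 18)) = 1/(86439*(1/22751) - 18*(-51)) = 1/(86439/22751 + 918) = 1/(20971857/22751) = 22751/20971857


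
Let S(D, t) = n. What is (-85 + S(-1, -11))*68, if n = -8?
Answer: -6324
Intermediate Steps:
S(D, t) = -8
(-85 + S(-1, -11))*68 = (-85 - 8)*68 = -93*68 = -6324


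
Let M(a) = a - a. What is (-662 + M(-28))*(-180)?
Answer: 119160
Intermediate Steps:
M(a) = 0
(-662 + M(-28))*(-180) = (-662 + 0)*(-180) = -662*(-180) = 119160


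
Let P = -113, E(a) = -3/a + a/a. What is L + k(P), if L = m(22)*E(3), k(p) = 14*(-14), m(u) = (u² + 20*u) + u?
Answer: -196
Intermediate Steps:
m(u) = u² + 21*u
E(a) = 1 - 3/a (E(a) = -3/a + 1 = 1 - 3/a)
k(p) = -196
L = 0 (L = (22*(21 + 22))*((-3 + 3)/3) = (22*43)*((⅓)*0) = 946*0 = 0)
L + k(P) = 0 - 196 = -196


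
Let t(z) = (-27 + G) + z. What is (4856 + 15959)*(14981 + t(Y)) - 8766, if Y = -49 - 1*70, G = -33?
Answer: 308094864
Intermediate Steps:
Y = -119 (Y = -49 - 70 = -119)
t(z) = -60 + z (t(z) = (-27 - 33) + z = -60 + z)
(4856 + 15959)*(14981 + t(Y)) - 8766 = (4856 + 15959)*(14981 + (-60 - 119)) - 8766 = 20815*(14981 - 179) - 8766 = 20815*14802 - 8766 = 308103630 - 8766 = 308094864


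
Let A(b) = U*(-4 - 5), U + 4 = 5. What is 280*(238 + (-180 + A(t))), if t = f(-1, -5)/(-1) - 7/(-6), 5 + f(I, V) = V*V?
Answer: 13720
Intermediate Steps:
U = 1 (U = -4 + 5 = 1)
f(I, V) = -5 + V² (f(I, V) = -5 + V*V = -5 + V²)
t = -113/6 (t = (-5 + (-5)²)/(-1) - 7/(-6) = (-5 + 25)*(-1) - 7*(-⅙) = 20*(-1) + 7/6 = -20 + 7/6 = -113/6 ≈ -18.833)
A(b) = -9 (A(b) = 1*(-4 - 5) = 1*(-9) = -9)
280*(238 + (-180 + A(t))) = 280*(238 + (-180 - 9)) = 280*(238 - 189) = 280*49 = 13720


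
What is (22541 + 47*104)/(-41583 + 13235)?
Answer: -27429/28348 ≈ -0.96758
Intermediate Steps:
(22541 + 47*104)/(-41583 + 13235) = (22541 + 4888)/(-28348) = 27429*(-1/28348) = -27429/28348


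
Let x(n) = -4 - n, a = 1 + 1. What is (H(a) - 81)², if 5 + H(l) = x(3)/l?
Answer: 32041/4 ≈ 8010.3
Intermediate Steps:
a = 2
H(l) = -5 - 7/l (H(l) = -5 + (-4 - 1*3)/l = -5 + (-4 - 3)/l = -5 - 7/l)
(H(a) - 81)² = ((-5 - 7/2) - 81)² = (-17/2 - 81)² = (-179/2)² = 32041/4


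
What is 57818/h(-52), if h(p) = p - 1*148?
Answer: -28909/100 ≈ -289.09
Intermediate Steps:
h(p) = -148 + p (h(p) = p - 148 = -148 + p)
57818/h(-52) = 57818/(-148 - 52) = 57818/(-200) = 57818*(-1/200) = -28909/100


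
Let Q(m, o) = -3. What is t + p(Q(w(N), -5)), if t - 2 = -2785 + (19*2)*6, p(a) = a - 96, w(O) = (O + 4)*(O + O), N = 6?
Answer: -2654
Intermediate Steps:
w(O) = 2*O*(4 + O) (w(O) = (4 + O)*(2*O) = 2*O*(4 + O))
p(a) = -96 + a
t = -2555 (t = 2 + (-2785 + (19*2)*6) = 2 + (-2785 + 38*6) = 2 + (-2785 + 228) = 2 - 2557 = -2555)
t + p(Q(w(N), -5)) = -2555 + (-96 - 3) = -2555 - 99 = -2654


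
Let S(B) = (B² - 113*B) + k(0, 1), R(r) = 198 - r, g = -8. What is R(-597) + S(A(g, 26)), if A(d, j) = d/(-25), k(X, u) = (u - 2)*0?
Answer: 474339/625 ≈ 758.94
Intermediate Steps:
k(X, u) = 0 (k(X, u) = (-2 + u)*0 = 0)
A(d, j) = -d/25 (A(d, j) = d*(-1/25) = -d/25)
S(B) = B² - 113*B (S(B) = (B² - 113*B) + 0 = B² - 113*B)
R(-597) + S(A(g, 26)) = (198 - 1*(-597)) + (-1/25*(-8))*(-113 - 1/25*(-8)) = (198 + 597) + 8*(-113 + 8/25)/25 = 795 + (8/25)*(-2817/25) = 795 - 22536/625 = 474339/625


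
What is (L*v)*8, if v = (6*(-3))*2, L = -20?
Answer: 5760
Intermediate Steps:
v = -36 (v = -18*2 = -36)
(L*v)*8 = -20*(-36)*8 = 720*8 = 5760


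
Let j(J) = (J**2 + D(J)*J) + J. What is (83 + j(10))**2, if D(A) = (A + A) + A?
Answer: 243049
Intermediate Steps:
D(A) = 3*A (D(A) = 2*A + A = 3*A)
j(J) = J + 4*J**2 (j(J) = (J**2 + (3*J)*J) + J = (J**2 + 3*J**2) + J = 4*J**2 + J = J + 4*J**2)
(83 + j(10))**2 = (83 + 10*(1 + 4*10))**2 = (83 + 10*(1 + 40))**2 = (83 + 10*41)**2 = (83 + 410)**2 = 493**2 = 243049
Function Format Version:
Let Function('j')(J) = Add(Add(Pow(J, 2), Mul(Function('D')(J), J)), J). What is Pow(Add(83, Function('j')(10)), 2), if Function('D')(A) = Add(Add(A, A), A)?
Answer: 243049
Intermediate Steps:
Function('D')(A) = Mul(3, A) (Function('D')(A) = Add(Mul(2, A), A) = Mul(3, A))
Function('j')(J) = Add(J, Mul(4, Pow(J, 2))) (Function('j')(J) = Add(Add(Pow(J, 2), Mul(Mul(3, J), J)), J) = Add(Add(Pow(J, 2), Mul(3, Pow(J, 2))), J) = Add(Mul(4, Pow(J, 2)), J) = Add(J, Mul(4, Pow(J, 2))))
Pow(Add(83, Function('j')(10)), 2) = Pow(Add(83, Mul(10, Add(1, Mul(4, 10)))), 2) = Pow(Add(83, Mul(10, Add(1, 40))), 2) = Pow(Add(83, Mul(10, 41)), 2) = Pow(Add(83, 410), 2) = Pow(493, 2) = 243049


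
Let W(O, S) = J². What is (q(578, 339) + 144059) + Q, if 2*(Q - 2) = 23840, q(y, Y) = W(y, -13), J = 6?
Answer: 156017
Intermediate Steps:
W(O, S) = 36 (W(O, S) = 6² = 36)
q(y, Y) = 36
Q = 11922 (Q = 2 + (½)*23840 = 2 + 11920 = 11922)
(q(578, 339) + 144059) + Q = (36 + 144059) + 11922 = 144095 + 11922 = 156017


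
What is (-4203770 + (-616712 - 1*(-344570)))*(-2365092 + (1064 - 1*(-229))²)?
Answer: 3102894662616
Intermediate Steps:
(-4203770 + (-616712 - 1*(-344570)))*(-2365092 + (1064 - 1*(-229))²) = (-4203770 + (-616712 + 344570))*(-2365092 + (1064 + 229)²) = (-4203770 - 272142)*(-2365092 + 1293²) = -4475912*(-2365092 + 1671849) = -4475912*(-693243) = 3102894662616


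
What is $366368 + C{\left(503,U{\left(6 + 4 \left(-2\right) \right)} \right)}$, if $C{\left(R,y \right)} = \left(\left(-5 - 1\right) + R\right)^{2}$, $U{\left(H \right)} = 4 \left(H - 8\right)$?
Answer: $613377$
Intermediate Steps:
$U{\left(H \right)} = -32 + 4 H$ ($U{\left(H \right)} = 4 \left(-8 + H\right) = -32 + 4 H$)
$C{\left(R,y \right)} = \left(-6 + R\right)^{2}$
$366368 + C{\left(503,U{\left(6 + 4 \left(-2\right) \right)} \right)} = 366368 + \left(-6 + 503\right)^{2} = 366368 + 497^{2} = 366368 + 247009 = 613377$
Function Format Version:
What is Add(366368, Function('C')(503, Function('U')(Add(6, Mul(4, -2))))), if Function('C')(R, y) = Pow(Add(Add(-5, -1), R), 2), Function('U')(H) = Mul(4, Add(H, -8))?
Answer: 613377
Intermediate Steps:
Function('U')(H) = Add(-32, Mul(4, H)) (Function('U')(H) = Mul(4, Add(-8, H)) = Add(-32, Mul(4, H)))
Function('C')(R, y) = Pow(Add(-6, R), 2)
Add(366368, Function('C')(503, Function('U')(Add(6, Mul(4, -2))))) = Add(366368, Pow(Add(-6, 503), 2)) = Add(366368, Pow(497, 2)) = Add(366368, 247009) = 613377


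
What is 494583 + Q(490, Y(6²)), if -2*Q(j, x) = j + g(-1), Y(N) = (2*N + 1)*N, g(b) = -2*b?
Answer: 494337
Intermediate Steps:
Y(N) = N*(1 + 2*N) (Y(N) = (1 + 2*N)*N = N*(1 + 2*N))
Q(j, x) = -1 - j/2 (Q(j, x) = -(j - 2*(-1))/2 = -(j + 2)/2 = -(2 + j)/2 = -1 - j/2)
494583 + Q(490, Y(6²)) = 494583 + (-1 - ½*490) = 494583 + (-1 - 245) = 494583 - 246 = 494337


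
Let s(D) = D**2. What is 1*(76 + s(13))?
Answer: 245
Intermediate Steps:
1*(76 + s(13)) = 1*(76 + 13**2) = 1*(76 + 169) = 1*245 = 245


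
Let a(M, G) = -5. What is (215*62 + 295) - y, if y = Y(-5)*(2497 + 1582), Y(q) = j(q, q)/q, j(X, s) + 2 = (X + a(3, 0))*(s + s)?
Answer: 467867/5 ≈ 93573.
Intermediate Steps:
j(X, s) = -2 + 2*s*(-5 + X) (j(X, s) = -2 + (X - 5)*(s + s) = -2 + (-5 + X)*(2*s) = -2 + 2*s*(-5 + X))
Y(q) = (-2 - 10*q + 2*q²)/q (Y(q) = (-2 - 10*q + 2*q*q)/q = (-2 - 10*q + 2*q²)/q)
y = -399742/5 (y = (-10 - 2/(-5) + 2*(-5))*(2497 + 1582) = (-10 - 2*(-⅕) - 10)*4079 = (-10 + ⅖ - 10)*4079 = -98/5*4079 = -399742/5 ≈ -79948.)
(215*62 + 295) - y = (215*62 + 295) - 1*(-399742/5) = (13330 + 295) + 399742/5 = 13625 + 399742/5 = 467867/5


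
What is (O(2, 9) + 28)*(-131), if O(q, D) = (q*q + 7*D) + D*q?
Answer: -14803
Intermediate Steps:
O(q, D) = q² + 7*D + D*q (O(q, D) = (q² + 7*D) + D*q = q² + 7*D + D*q)
(O(2, 9) + 28)*(-131) = ((2² + 7*9 + 9*2) + 28)*(-131) = ((4 + 63 + 18) + 28)*(-131) = (85 + 28)*(-131) = 113*(-131) = -14803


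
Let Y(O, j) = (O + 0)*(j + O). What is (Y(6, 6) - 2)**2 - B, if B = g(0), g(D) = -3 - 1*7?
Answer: 4910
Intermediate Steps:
g(D) = -10 (g(D) = -3 - 7 = -10)
Y(O, j) = O*(O + j)
B = -10
(Y(6, 6) - 2)**2 - B = (6*(6 + 6) - 2)**2 - 1*(-10) = (6*12 - 2)**2 + 10 = (72 - 2)**2 + 10 = 70**2 + 10 = 4900 + 10 = 4910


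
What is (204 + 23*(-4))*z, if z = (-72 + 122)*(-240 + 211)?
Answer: -162400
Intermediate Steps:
z = -1450 (z = 50*(-29) = -1450)
(204 + 23*(-4))*z = (204 + 23*(-4))*(-1450) = (204 - 92)*(-1450) = 112*(-1450) = -162400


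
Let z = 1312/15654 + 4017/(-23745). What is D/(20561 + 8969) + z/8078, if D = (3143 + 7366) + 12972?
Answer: 117506237061833/147779280860547 ≈ 0.79515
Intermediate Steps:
D = 23481 (D = 10509 + 12972 = 23481)
z = -5288113/61950705 (z = 1312*(1/15654) + 4017*(-1/23745) = 656/7827 - 1339/7915 = -5288113/61950705 ≈ -0.085360)
D/(20561 + 8969) + z/8078 = 23481/(20561 + 8969) - 5288113/61950705/8078 = 23481/29530 - 5288113/61950705*1/8078 = 23481*(1/29530) - 5288113/500437794990 = 23481/29530 - 5288113/500437794990 = 117506237061833/147779280860547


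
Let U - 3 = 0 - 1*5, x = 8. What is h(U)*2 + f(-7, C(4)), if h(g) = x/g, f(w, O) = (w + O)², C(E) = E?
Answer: 1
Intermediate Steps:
f(w, O) = (O + w)²
U = -2 (U = 3 + (0 - 1*5) = 3 + (0 - 5) = 3 - 5 = -2)
h(g) = 8/g
h(U)*2 + f(-7, C(4)) = (8/(-2))*2 + (4 - 7)² = (8*(-½))*2 + (-3)² = -4*2 + 9 = -8 + 9 = 1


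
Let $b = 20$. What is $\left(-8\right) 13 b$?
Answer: $-2080$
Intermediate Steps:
$\left(-8\right) 13 b = \left(-8\right) 13 \cdot 20 = \left(-104\right) 20 = -2080$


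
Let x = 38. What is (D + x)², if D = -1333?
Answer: 1677025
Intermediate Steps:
(D + x)² = (-1333 + 38)² = (-1295)² = 1677025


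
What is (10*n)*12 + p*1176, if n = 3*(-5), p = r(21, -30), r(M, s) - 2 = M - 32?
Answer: -12384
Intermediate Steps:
r(M, s) = -30 + M (r(M, s) = 2 + (M - 32) = 2 + (-32 + M) = -30 + M)
p = -9 (p = -30 + 21 = -9)
n = -15
(10*n)*12 + p*1176 = (10*(-15))*12 - 9*1176 = -150*12 - 10584 = -1800 - 10584 = -12384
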